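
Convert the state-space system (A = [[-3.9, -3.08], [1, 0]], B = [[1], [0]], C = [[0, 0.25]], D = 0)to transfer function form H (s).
H(s) = C(sI - A)⁻¹B + D.
Characteristic polynomial det(sI - A) = s^2 + 3.9*s + 3.08.
Numerator from C·adj(sI-A)·B + D·det(sI-A) = 0.25.
H(s) = (0.25)/(s^2 + 3.9*s + 3.08)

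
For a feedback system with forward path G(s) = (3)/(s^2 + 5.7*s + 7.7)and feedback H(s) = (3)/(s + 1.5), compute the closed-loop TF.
Closed-loop T = G/(1+GH).
Numerator: G_num * H_den = 3*s + 4.5.
Denominator: G_den * H_den + G_num * H_num = (s^3 + 7.2*s^2 + 16.25*s + 11.55) + (9) = s^3 + 7.2*s^2 + 16.25*s + 20.55.
T(s) = (3*s + 4.5)/(s^3 + 7.2*s^2 + 16.25*s + 20.55)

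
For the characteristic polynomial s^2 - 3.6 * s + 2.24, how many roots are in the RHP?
s^2 - 3.6*s + 2.24 = (s - 0.8)(s - 2.8). Poles: 0.8, 2.8. RHP poles (Re>0): 2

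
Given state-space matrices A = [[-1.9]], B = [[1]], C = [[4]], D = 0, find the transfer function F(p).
F(p) = C(pI - A)⁻¹B + D.
Characteristic polynomial det(pI - A) = p + 1.9.
Numerator from C·adj(pI-A)·B + D·det(pI-A) = 4.
F(p) = (4)/(p + 1.9)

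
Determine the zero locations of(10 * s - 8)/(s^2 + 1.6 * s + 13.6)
Set numerator = 0: 10*s - 8 = 0 → Zeros: 0.8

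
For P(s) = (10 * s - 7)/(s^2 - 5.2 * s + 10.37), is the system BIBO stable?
Denominator: s^2 - 5.2*s + 10.37. Poles: 2.6 + 1.9j, 2.6 - 1.9j. All Re(p)<0: No (unstable)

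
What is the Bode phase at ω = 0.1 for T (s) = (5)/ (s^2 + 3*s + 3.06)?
Substitute s = j*0.1: T(j0.1) = 1.62364 - 0.159702j.
∠T(j0.1) = atan2(Im, Re) = atan2(-0.159702, 1.62364) = -5.62°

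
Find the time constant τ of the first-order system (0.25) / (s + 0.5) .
First-order system: τ = -1/pole. Pole = -0.5. τ = -1/(-0.5) = 2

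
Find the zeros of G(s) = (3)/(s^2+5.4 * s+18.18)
Numerator is a nonzero constant (3) → Zeros: none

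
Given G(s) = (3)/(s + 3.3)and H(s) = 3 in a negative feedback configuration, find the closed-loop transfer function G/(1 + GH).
Closed-loop T = G/(1+GH).
Numerator: G_num * H_den = 3.
Denominator: G_den * H_den + G_num * H_num = (s + 3.3) + (9) = s + 12.3.
T(s) = (3)/(s + 12.3)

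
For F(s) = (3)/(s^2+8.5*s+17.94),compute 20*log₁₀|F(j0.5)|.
Substitute s = j*0.5: F(j0.5) = 0.160333 - 0.0385198j.
|F(j0.5)| = sqrt(Re² + Im²) = 0.1649.
20*log₁₀(0.1649) = -15.66 dB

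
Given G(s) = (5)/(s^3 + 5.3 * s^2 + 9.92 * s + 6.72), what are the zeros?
Numerator is a nonzero constant (5) → Zeros: none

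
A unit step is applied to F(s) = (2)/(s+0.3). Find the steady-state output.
FVT: lim_{t→∞} y(t) = lim_{s→0} s*Y(s) where Y(s) = F(s)/s.
= lim_{s→0} F(s) = F(0) = num(0)/den(0) = 2/0.3 = 6.667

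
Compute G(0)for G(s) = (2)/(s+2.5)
DC gain = G(0) = num(0)/den(0) = 2/2.5 = 0.8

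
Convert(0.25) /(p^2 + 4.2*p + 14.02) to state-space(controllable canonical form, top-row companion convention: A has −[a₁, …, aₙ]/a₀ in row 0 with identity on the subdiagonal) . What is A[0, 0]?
Reachable canonical form for den = p^2 + 4.2*p + 14.02: top row of A = -[a₁,a₂,...,aₙ]/a₀, ones on the subdiagonal, zeros elsewhere.
A = [[-4.2, -14.02], [1, 0]].
A[0,0] = -4.2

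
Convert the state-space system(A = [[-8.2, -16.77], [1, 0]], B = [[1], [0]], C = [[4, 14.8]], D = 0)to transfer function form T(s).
T(s) = C(sI - A)⁻¹B + D.
Characteristic polynomial det(sI - A) = s^2 + 8.2*s + 16.77.
Numerator from C·adj(sI-A)·B + D·det(sI-A) = 4*s + 14.8.
T(s) = (4*s + 14.8)/(s^2 + 8.2*s + 16.77)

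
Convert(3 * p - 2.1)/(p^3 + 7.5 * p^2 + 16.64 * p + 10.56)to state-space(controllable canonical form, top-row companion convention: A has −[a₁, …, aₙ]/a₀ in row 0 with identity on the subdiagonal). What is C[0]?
Reachable canonical form: C = numerator coefficients (right-aligned, zero-padded to length n).
num = 3*p - 2.1, C = [[0, 3, -2.1]].
C[0] = 0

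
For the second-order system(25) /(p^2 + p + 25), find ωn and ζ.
Standard form: ωn²/(p²+2ζωn·p+ωn²).
const=25=ωn² → ωn=5, p coeff=1=2ζωn → ζ=0.1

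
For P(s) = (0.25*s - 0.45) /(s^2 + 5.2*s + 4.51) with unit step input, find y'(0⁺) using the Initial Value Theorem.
IVT: y'(0⁺) = lim_{s→∞} s²·Y(s) = lim_{s→∞} s·P(s).
deg(num) = 1, deg(den) = 2, relative degree = 1, so s·P(s) → (leading num)/(leading den) = 0.25/1 = 0.25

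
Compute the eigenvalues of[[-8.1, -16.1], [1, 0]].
Eigenvalues solve det(λI - A) = 0.
Characteristic polynomial: λ^2 + 8.1*λ + 16.1 = 0.
Factor: (λ + 3.5)(λ + 4.6) = 0.
Roots: -3.5, -4.6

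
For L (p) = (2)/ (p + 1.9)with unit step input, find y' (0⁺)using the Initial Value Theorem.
IVT: y'(0⁺) = lim_{p→∞} p²·Y(p) = lim_{p→∞} p·L(p).
deg(num) = 0, deg(den) = 1, relative degree = 1, so p·L(p) → (leading num)/(leading den) = 2/1 = 2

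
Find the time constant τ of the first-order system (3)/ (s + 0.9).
First-order system: τ = -1/pole. Pole = -0.9. τ = -1/(-0.9) = 1.111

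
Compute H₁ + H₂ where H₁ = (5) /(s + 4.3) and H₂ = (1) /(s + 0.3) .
Parallel: H = H₁ + H₂ = (n₁·d₂ + n₂·d₁)/(d₁·d₂).
n₁·d₂ = 5*s + 1.5. n₂·d₁ = s + 4.3. Sum = 6*s + 5.8. d₁·d₂ = s^2 + 4.6*s + 1.29.
H(s) = (6*s + 5.8)/(s^2 + 4.6*s + 1.29)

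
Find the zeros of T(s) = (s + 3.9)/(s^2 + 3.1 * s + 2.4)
Set numerator = 0: s + 3.9 = 0 → Zeros: -3.9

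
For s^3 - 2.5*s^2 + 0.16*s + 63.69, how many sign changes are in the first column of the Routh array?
Routh array:
s^3: [1, 0.16]; s^2: [-2.5, 63.69]; s^1: [25.636]; s^0: [63.69]
First column: [1, -2.5, 25.636, 63.69]. Sign changes = 2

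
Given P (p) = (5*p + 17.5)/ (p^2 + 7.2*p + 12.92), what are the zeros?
Set numerator = 0: 5*p + 17.5 = 0 → Zeros: -3.5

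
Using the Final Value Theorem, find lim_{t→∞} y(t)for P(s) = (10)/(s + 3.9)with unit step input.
FVT: lim_{t→∞} y(t) = lim_{s→0} s*Y(s) where Y(s) = P(s)/s.
= lim_{s→0} P(s) = P(0) = num(0)/den(0) = 10/3.9 = 2.564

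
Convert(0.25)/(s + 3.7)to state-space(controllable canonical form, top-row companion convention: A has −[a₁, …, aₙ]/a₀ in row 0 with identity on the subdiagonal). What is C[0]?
Reachable canonical form: C = numerator coefficients (right-aligned, zero-padded to length n).
num = 0.25, C = [[0.25]].
C[0] = 0.25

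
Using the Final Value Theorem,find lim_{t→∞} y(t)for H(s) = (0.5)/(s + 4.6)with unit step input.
FVT: lim_{t→∞} y(t) = lim_{s→0} s*Y(s) where Y(s) = H(s)/s.
= lim_{s→0} H(s) = H(0) = num(0)/den(0) = 0.5/4.6 = 0.1087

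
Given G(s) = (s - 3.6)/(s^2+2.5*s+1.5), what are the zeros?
Set numerator = 0: s - 3.6 = 0 → Zeros: 3.6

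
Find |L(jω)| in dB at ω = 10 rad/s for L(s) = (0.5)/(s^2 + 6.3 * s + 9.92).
Substitute s = j*10: L(j10) = -0.00372743 - 0.00260688j.
|L(j10)| = sqrt(Re² + Im²) = 0.004549.
20*log₁₀(0.004549) = -46.84 dB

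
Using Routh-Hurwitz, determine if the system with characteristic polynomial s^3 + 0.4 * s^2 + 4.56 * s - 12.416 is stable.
Routh array:
s^3: [1, 4.56]; s^2: [0.4, -12.416]; s^1: [35.6]; s^0: [-12.416]
First column: [1, 0.4, 35.6, -12.416]. Sign changes = 1.
No, unstable (1 RHP root(s))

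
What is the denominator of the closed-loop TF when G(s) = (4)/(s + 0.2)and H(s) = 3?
Characteristic poly = G_den * H_den + G_num * H_num = (s + 0.2) + (12) = s + 12.2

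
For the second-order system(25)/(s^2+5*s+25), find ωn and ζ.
Standard form: ωn²/(s²+2ζωn·s+ωn²).
const=25=ωn² → ωn=5, s coeff=5=2ζωn → ζ=0.5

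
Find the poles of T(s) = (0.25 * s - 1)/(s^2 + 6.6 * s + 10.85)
Set denominator = 0: s^2 + 6.6*s + 10.85 = (s + 3.5)(s + 3.1) = 0 → Poles: -3.1, -3.5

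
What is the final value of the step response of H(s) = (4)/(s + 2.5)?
FVT: lim_{t→∞} y(t) = lim_{s→0} s*Y(s) where Y(s) = H(s)/s.
= lim_{s→0} H(s) = H(0) = num(0)/den(0) = 4/2.5 = 1.6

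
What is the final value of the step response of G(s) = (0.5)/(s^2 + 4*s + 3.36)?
FVT: lim_{t→∞} y(t) = lim_{s→0} s*Y(s) where Y(s) = G(s)/s.
= lim_{s→0} G(s) = G(0) = num(0)/den(0) = 0.5/3.36 = 0.1488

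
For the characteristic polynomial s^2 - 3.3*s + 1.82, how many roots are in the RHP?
s^2 - 3.3*s + 1.82 = (s - 0.7)(s - 2.6). Poles: 0.7, 2.6. RHP poles (Re>0): 2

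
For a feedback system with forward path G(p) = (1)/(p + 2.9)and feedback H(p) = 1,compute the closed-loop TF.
Closed-loop T = G/(1+GH).
Numerator: G_num * H_den = 1.
Denominator: G_den * H_den + G_num * H_num = (p + 2.9) + (1) = p + 3.9.
T(p) = (1)/(p + 3.9)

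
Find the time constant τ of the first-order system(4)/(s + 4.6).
First-order system: τ = -1/pole. Pole = -4.6. τ = -1/(-4.6) = 0.2174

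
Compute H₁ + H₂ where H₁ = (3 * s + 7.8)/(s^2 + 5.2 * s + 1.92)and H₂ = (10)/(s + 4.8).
Parallel: H = H₁ + H₂ = (n₁·d₂ + n₂·d₁)/(d₁·d₂).
n₁·d₂ = 3*s^2 + 22.2*s + 37.44. n₂·d₁ = 10*s^2 + 52*s + 19.2. Sum = 13*s^2 + 74.2*s + 56.64. d₁·d₂ = s^3 + 10*s^2 + 26.88*s + 9.216.
H(s) = (13*s^2 + 74.2*s + 56.64)/(s^3 + 10*s^2 + 26.88*s + 9.216)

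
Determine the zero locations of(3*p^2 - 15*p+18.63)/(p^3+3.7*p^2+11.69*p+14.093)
Set numerator = 0: 3*p^2 - 15*p + 18.63 = 3*(p - 2.3)(p - 2.7) = 0 → Zeros: 2.3, 2.7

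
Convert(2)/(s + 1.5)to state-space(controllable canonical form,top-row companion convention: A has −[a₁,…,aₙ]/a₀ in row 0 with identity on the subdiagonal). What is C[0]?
Reachable canonical form: C = numerator coefficients (right-aligned, zero-padded to length n).
num = 2, C = [[2]].
C[0] = 2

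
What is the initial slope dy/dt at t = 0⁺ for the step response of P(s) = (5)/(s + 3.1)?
IVT: y'(0⁺) = lim_{s→∞} s²·Y(s) = lim_{s→∞} s·P(s).
deg(num) = 0, deg(den) = 1, relative degree = 1, so s·P(s) → (leading num)/(leading den) = 5/1 = 5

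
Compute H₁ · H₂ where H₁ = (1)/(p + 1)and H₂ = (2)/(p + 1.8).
Series: H = H₁ · H₂ = (n₁·n₂)/(d₁·d₂).
Num: n₁·n₂ = 2. Den: d₁·d₂ = p^2 + 2.8*p + 1.8.
H(p) = (2)/(p^2 + 2.8*p + 1.8)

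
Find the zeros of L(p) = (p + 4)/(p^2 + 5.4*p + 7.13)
Set numerator = 0: p + 4 = 0 → Zeros: -4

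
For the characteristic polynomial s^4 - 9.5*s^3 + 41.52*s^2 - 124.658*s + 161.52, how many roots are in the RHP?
s^4 - 9.5*s^3 + 41.52*s^2 - 124.658*s + 161.52 = (s - 4.8)(s - 2.5)(s^2 - 2.2*s + 13.46). Poles: 1.1 + 3.5j, 1.1 - 3.5j, 2.5, 4.8. RHP poles (Re>0): 4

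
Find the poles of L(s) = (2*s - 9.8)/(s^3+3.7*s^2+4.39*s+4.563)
Set denominator = 0: s^3 + 3.7*s^2 + 4.39*s + 4.563 = (s + 2.7)(s^2 + s + 1.69) = 0 → Poles: -0.5 + 1.2j, -0.5 - 1.2j, -2.7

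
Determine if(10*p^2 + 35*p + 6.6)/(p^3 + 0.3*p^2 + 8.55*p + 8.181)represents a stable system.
Denominator: p^3 + 0.3*p^2 + 8.55*p + 8.181 = (p + 0.9)(p^2 - 0.6*p + 9.09). Poles: -0.9, 0.3 + 3j, 0.3 - 3j. All Re(p)<0: No (unstable)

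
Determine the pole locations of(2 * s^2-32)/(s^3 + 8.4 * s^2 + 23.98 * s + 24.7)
Set denominator = 0: s^3 + 8.4*s^2 + 23.98*s + 24.7 = (s + 3.8)(s^2 + 4.6*s + 6.5) = 0 → Poles: -2.3 + 1.1j, -2.3 - 1.1j, -3.8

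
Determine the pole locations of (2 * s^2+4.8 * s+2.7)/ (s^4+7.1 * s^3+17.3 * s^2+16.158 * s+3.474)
Set denominator = 0: s^4 + 7.1*s^3 + 17.3*s^2 + 16.158*s + 3.474 = (s + 0.3)(s + 3)(s^2 + 3.8*s + 3.86) = 0 → Poles: -0.3, -1.9 + 0.5j, -1.9 - 0.5j, -3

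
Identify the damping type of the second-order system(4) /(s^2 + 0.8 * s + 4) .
Standard form: ωn²/(s²+2ζωn·s+ωn²) gives ωn=2, ζ=0.2.
Underdamped (ζ = 0.2 < 1)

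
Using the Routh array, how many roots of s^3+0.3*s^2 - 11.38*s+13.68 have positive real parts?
Routh array:
s^3: [1, -11.38]; s^2: [0.3, 13.68]; s^1: [-56.98]; s^0: [13.68]
First column: [1, 0.3, -56.98, 13.68]. Sign changes = RHP roots = 2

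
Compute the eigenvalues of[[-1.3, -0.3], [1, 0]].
Eigenvalues solve det(λI - A) = 0.
Characteristic polynomial: λ^2 + 1.3*λ + 0.3 = 0.
Factor: (λ + 0.3)(λ + 1) = 0.
Roots: -0.3, -1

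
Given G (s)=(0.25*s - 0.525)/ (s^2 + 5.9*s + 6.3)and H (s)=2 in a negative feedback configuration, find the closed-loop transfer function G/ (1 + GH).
Closed-loop T = G/(1+GH).
Numerator: G_num * H_den = 0.25*s - 0.525.
Denominator: G_den * H_den + G_num * H_num = (s^2 + 5.9*s + 6.3) + (0.5*s - 1.05) = s^2 + 6.4*s + 5.25.
T(s) = (0.25*s - 0.525)/(s^2 + 6.4*s + 5.25)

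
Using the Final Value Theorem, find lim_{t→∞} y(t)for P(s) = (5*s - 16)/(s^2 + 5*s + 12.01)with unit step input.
FVT: lim_{t→∞} y(t) = lim_{s→0} s*Y(s) where Y(s) = P(s)/s.
= lim_{s→0} P(s) = P(0) = num(0)/den(0) = -16/12.01 = -1.332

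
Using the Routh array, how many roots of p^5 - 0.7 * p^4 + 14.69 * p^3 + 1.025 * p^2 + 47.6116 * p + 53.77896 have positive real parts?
Routh array:
p^5: [1, 14.69, 47.6116]; p^4: [-0.7, 1.025, 53.77896]; p^3: [16.1543, 124.439]; p^2: [6.4172, 53.77896]; p^1: [-10.9414]; p^0: [53.77896]
First column: [1, -0.7, 16.1543, 6.4172, -10.9414, 53.77896]. Sign changes = RHP roots = 4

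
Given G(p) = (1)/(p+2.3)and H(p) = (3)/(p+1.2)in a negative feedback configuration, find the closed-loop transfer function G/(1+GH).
Closed-loop T = G/(1+GH).
Numerator: G_num * H_den = p + 1.2.
Denominator: G_den * H_den + G_num * H_num = (p^2 + 3.5*p + 2.76) + (3) = p^2 + 3.5*p + 5.76.
T(p) = (p + 1.2)/(p^2 + 3.5*p + 5.76)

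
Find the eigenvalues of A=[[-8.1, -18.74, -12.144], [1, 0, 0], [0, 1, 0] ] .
Eigenvalues solve det(λI - A) = 0.
Characteristic polynomial: λ^3 + 8.1*λ^2 + 18.74*λ + 12.144 = 0.
Factor: (λ + 1.1)(λ + 2.4)(λ + 4.6) = 0.
Roots: -1.1, -2.4, -4.6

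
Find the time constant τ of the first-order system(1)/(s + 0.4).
First-order system: τ = -1/pole. Pole = -0.4. τ = -1/(-0.4) = 2.5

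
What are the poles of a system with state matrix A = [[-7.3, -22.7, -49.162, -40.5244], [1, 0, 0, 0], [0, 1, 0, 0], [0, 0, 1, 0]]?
Eigenvalues solve det(λI - A) = 0.
Characteristic polynomial: λ^4 + 7.3*λ^3 + 22.7*λ^2 + 49.162*λ + 40.5244 = 0.
Factor: (λ + 4.1)(λ + 1.4)(λ^2 + 1.8*λ + 7.06) = 0.
Roots: -0.9 + 2.5j, -0.9 - 2.5j, -1.4, -4.1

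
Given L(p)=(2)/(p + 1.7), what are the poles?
Set denominator = 0: p + 1.7 = 0 → Poles: -1.7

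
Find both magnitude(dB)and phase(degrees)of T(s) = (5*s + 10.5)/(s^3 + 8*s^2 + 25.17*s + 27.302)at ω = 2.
Substitute s = j*2: T(j2) = 0.206128 - 0.270864j.
|T| = 20*log₁₀(sqrt(Re²+Im²)) = -9.36 dB.
∠T = atan2(Im, Re) = -52.73°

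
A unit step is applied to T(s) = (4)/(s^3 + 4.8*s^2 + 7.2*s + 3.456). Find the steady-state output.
FVT: lim_{t→∞} y(t) = lim_{s→0} s*Y(s) where Y(s) = T(s)/s.
= lim_{s→0} T(s) = T(0) = num(0)/den(0) = 4/3.456 = 1.157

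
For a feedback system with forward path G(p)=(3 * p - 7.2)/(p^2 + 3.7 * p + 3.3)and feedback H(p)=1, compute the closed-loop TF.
Closed-loop T = G/(1+GH).
Numerator: G_num * H_den = 3*p - 7.2.
Denominator: G_den * H_den + G_num * H_num = (p^2 + 3.7*p + 3.3) + (3*p - 7.2) = p^2 + 6.7*p - 3.9.
T(p) = (3*p - 7.2)/(p^2 + 6.7*p - 3.9)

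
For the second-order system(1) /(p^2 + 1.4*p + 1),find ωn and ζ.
Standard form: ωn²/(p²+2ζωn·p+ωn²).
const=1=ωn² → ωn=1, p coeff=1.4=2ζωn → ζ=0.7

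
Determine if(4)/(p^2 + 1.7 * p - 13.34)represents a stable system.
Denominator: p^2 + 1.7*p - 13.34 = (p - 2.9)(p + 4.6). Poles: -4.6, 2.9. All Re(p)<0: No (unstable)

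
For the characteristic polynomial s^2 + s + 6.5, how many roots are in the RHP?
Poles: -0.5 + 2.5j, -0.5 - 2.5j. RHP poles (Re>0): 0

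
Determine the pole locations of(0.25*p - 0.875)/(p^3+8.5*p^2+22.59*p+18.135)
Set denominator = 0: p^3 + 8.5*p^2 + 22.59*p + 18.135 = (p + 1.5)(p + 3.9)(p + 3.1) = 0 → Poles: -1.5, -3.1, -3.9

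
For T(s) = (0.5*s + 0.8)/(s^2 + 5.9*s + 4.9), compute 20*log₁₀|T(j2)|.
Substitute s = j*2: T(j2) = 0.0893966 - 0.0609782j.
|T(j2)| = sqrt(Re² + Im²) = 0.1082.
20*log₁₀(0.1082) = -19.31 dB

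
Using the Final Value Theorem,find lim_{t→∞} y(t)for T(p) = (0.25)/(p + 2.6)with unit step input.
FVT: lim_{t→∞} y(t) = lim_{p→0} p*Y(p) where Y(p) = T(p)/p.
= lim_{p→0} T(p) = T(0) = num(0)/den(0) = 0.25/2.6 = 0.09615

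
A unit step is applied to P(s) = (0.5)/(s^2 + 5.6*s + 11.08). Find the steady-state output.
FVT: lim_{t→∞} y(t) = lim_{s→0} s*Y(s) where Y(s) = P(s)/s.
= lim_{s→0} P(s) = P(0) = num(0)/den(0) = 0.5/11.08 = 0.04513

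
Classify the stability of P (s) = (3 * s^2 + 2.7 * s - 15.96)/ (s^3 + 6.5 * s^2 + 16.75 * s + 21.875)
Denominator: s^3 + 6.5*s^2 + 16.75*s + 21.875 = (s + 3.5)(s^2 + 3*s + 6.25). Poles: -1.5 + 2j, -1.5 - 2j, -3.5. Stable (all poles in LHP)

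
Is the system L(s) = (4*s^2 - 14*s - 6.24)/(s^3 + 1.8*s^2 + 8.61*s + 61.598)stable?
Denominator: s^3 + 1.8*s^2 + 8.61*s + 61.598 = (s + 3.8)(s^2 - 2*s + 16.21). Poles: -3.8, 1 + 3.9j, 1 - 3.9j. All Re(p)<0: No (unstable)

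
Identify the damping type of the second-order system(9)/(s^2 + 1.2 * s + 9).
Standard form: ωn²/(s²+2ζωn·s+ωn²) gives ωn=3, ζ=0.2.
Underdamped (ζ = 0.2 < 1)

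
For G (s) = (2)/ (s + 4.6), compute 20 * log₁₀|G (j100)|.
Substitute s = j*100: G(j100) = 0.000918057 - 0.0199578j.
|G(j100)| = sqrt(Re² + Im²) = 0.01998.
20*log₁₀(0.01998) = -33.99 dB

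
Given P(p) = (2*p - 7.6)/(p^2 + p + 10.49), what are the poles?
Set denominator = 0: p^2 + p + 10.49 = 0 → Poles: -0.5 + 3.2j, -0.5 - 3.2j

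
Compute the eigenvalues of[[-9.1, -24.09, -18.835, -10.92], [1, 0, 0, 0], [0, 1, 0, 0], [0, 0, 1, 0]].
Eigenvalues solve det(λI - A) = 0.
Characteristic polynomial: λ^4 + 9.1*λ^3 + 24.09*λ^2 + 18.835*λ + 10.92 = 0.
Factor: (λ + 4.8)(λ + 3.5)(λ^2 + 0.8*λ + 0.65) = 0.
Roots: -0.4 + 0.7j, -0.4 - 0.7j, -3.5, -4.8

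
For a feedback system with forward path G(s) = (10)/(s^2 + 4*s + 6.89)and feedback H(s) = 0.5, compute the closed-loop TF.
Closed-loop T = G/(1+GH).
Numerator: G_num * H_den = 10.
Denominator: G_den * H_den + G_num * H_num = (s^2 + 4*s + 6.89) + (5) = s^2 + 4*s + 11.89.
T(s) = (10)/(s^2 + 4*s + 11.89)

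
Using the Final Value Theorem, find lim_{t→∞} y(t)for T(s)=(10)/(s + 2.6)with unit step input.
FVT: lim_{t→∞} y(t) = lim_{s→0} s*Y(s) where Y(s) = T(s)/s.
= lim_{s→0} T(s) = T(0) = num(0)/den(0) = 10/2.6 = 3.846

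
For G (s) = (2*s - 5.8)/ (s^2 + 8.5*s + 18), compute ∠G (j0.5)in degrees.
Substitute s = j*0.5: G(j0.5) = -0.296285 + 0.12728j.
∠G(j0.5) = atan2(Im, Re) = atan2(0.12728, -0.296285) = 156.75°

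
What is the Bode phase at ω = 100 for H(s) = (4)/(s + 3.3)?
Substitute s = j*100: H(j100) = 0.00131856 - 0.0399565j.
∠H(j100) = atan2(Im, Re) = atan2(-0.0399565, 0.00131856) = -88.11°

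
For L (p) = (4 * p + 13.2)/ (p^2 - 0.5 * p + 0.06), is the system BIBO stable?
Denominator: p^2 - 0.5*p + 0.06 = (p - 0.3)(p - 0.2). Poles: 0.2, 0.3. All Re(p)<0: No (unstable)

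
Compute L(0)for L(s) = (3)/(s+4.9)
DC gain = L(0) = num(0)/den(0) = 3/4.9 = 0.6122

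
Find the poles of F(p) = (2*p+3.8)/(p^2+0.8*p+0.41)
Set denominator = 0: p^2 + 0.8*p + 0.41 = 0 → Poles: -0.4 + 0.5j, -0.4 - 0.5j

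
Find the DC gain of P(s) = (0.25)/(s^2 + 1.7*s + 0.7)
DC gain = P(0) = num(0)/den(0) = 0.25/0.7 = 0.3571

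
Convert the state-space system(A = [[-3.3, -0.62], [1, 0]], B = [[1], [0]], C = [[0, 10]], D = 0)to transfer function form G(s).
G(s) = C(sI - A)⁻¹B + D.
Characteristic polynomial det(sI - A) = s^2 + 3.3*s + 0.62.
Numerator from C·adj(sI-A)·B + D·det(sI-A) = 10.
G(s) = (10)/(s^2 + 3.3*s + 0.62)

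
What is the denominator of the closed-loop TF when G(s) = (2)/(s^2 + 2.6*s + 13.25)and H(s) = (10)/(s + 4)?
Characteristic poly = G_den * H_den + G_num * H_num = (s^3 + 6.6*s^2 + 23.65*s + 53) + (20) = s^3 + 6.6*s^2 + 23.65*s + 73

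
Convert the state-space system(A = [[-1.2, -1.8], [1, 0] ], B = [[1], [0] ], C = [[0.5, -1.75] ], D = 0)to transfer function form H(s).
H(s) = C(sI - A)⁻¹B + D.
Characteristic polynomial det(sI - A) = s^2 + 1.2*s + 1.8.
Numerator from C·adj(sI-A)·B + D·det(sI-A) = 0.5*s - 1.75.
H(s) = (0.5*s - 1.75)/(s^2 + 1.2*s + 1.8)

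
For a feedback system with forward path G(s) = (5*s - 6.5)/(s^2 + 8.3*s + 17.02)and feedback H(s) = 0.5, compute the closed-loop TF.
Closed-loop T = G/(1+GH).
Numerator: G_num * H_den = 5*s - 6.5.
Denominator: G_den * H_den + G_num * H_num = (s^2 + 8.3*s + 17.02) + (2.5*s - 3.25) = s^2 + 10.8*s + 13.77.
T(s) = (5*s - 6.5)/(s^2 + 10.8*s + 13.77)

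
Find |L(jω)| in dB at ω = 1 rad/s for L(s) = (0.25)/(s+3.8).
Substitute s = j*1: L(j1) = 0.0615285 - 0.0161917j.
|L(j1)| = sqrt(Re² + Im²) = 0.06362.
20*log₁₀(0.06362) = -23.93 dB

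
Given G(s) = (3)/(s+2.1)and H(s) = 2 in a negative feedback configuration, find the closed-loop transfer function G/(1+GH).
Closed-loop T = G/(1+GH).
Numerator: G_num * H_den = 3.
Denominator: G_den * H_den + G_num * H_num = (s + 2.1) + (6) = s + 8.1.
T(s) = (3)/(s + 8.1)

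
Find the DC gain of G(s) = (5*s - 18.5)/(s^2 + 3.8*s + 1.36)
DC gain = G(0) = num(0)/den(0) = -18.5/1.36 = -13.6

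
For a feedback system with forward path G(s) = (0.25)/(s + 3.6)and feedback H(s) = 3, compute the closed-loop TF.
Closed-loop T = G/(1+GH).
Numerator: G_num * H_den = 0.25.
Denominator: G_den * H_den + G_num * H_num = (s + 3.6) + (0.75) = s + 4.35.
T(s) = (0.25)/(s + 4.35)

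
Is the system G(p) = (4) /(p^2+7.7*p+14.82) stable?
Denominator: p^2 + 7.7*p + 14.82 = (p + 3.9)(p + 3.8). Poles: -3.8, -3.9. All Re(p)<0: Yes (stable)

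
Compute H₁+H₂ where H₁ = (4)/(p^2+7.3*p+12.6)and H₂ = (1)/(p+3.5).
Parallel: H = H₁ + H₂ = (n₁·d₂ + n₂·d₁)/(d₁·d₂).
n₁·d₂ = 4*p + 14. n₂·d₁ = p^2 + 7.3*p + 12.6. Sum = p^2 + 11.3*p + 26.6. d₁·d₂ = p^3 + 10.8*p^2 + 38.15*p + 44.1.
H(p) = (p^2 + 11.3*p + 26.6)/(p^3 + 10.8*p^2 + 38.15*p + 44.1)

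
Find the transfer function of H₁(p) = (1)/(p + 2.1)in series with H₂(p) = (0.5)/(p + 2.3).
Series: H = H₁ · H₂ = (n₁·n₂)/(d₁·d₂).
Num: n₁·n₂ = 0.5. Den: d₁·d₂ = p^2 + 4.4*p + 4.83.
H(p) = (0.5)/(p^2 + 4.4*p + 4.83)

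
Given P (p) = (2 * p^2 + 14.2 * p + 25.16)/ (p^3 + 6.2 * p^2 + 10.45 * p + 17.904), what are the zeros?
Set numerator = 0: 2*p^2 + 14.2*p + 25.16 = 2*(p + 3.4)(p + 3.7) = 0 → Zeros: -3.4, -3.7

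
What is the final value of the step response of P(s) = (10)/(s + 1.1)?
FVT: lim_{t→∞} y(t) = lim_{s→0} s*Y(s) where Y(s) = P(s)/s.
= lim_{s→0} P(s) = P(0) = num(0)/den(0) = 10/1.1 = 9.091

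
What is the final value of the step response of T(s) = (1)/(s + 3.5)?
FVT: lim_{t→∞} y(t) = lim_{s→0} s*Y(s) where Y(s) = T(s)/s.
= lim_{s→0} T(s) = T(0) = num(0)/den(0) = 1/3.5 = 0.2857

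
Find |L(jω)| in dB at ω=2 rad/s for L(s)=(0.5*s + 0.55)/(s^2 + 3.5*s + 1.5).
Substitute s = j*2: L(j2) = 0.10181 - 0.114932j.
|L(j2)| = sqrt(Re² + Im²) = 0.1535.
20*log₁₀(0.1535) = -16.28 dB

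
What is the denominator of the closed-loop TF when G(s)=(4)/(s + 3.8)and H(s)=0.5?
Characteristic poly = G_den * H_den + G_num * H_num = (s + 3.8) + (2) = s + 5.8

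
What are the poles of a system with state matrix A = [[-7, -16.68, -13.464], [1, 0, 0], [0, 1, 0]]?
Eigenvalues solve det(λI - A) = 0.
Characteristic polynomial: λ^3 + 7*λ^2 + 16.68*λ + 13.464 = 0.
Factor: (λ + 2.2)(λ^2 + 4.8*λ + 6.12) = 0.
Roots: -2.2, -2.4 + 0.6j, -2.4 - 0.6j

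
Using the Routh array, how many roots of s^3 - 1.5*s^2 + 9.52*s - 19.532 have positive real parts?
Routh array:
s^3: [1, 9.52]; s^2: [-1.5, -19.532]; s^1: [-3.50133]; s^0: [-19.532]
First column: [1, -1.5, -3.50133, -19.532]. Sign changes = RHP roots = 1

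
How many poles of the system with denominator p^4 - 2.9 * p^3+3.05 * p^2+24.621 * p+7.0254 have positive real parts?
p^4 - 2.9*p^3 + 3.05*p^2 + 24.621*p + 7.0254 = (p + 1.8)(p + 0.3)(p^2 - 5*p + 13.01). Poles: -0.3, -1.8, 2.5 + 2.6j, 2.5 - 2.6j. RHP poles (Re>0): 2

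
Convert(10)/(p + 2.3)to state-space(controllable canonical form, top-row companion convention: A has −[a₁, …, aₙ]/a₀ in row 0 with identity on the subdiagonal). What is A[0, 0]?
Reachable canonical form for den = p + 2.3: top row of A = -[a₁,a₂,...,aₙ]/a₀, ones on the subdiagonal, zeros elsewhere.
A = [[-2.3]].
A[0,0] = -2.3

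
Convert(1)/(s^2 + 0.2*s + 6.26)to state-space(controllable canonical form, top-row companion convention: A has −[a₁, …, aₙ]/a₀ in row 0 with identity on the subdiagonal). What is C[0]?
Reachable canonical form: C = numerator coefficients (right-aligned, zero-padded to length n).
num = 1, C = [[0, 1]].
C[0] = 0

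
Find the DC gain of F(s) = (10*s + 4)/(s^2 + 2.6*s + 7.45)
DC gain = F(0) = num(0)/den(0) = 4/7.45 = 0.5369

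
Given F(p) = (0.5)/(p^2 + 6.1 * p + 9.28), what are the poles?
Set denominator = 0: p^2 + 6.1*p + 9.28 = (p + 3.2)(p + 2.9) = 0 → Poles: -2.9, -3.2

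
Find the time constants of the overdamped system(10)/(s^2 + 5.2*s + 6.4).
Overdamped: real poles at -3.2, -2. τ = -1/pole → τ₁ = 0.3125, τ₂ = 0.5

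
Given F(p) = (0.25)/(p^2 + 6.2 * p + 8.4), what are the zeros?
Numerator is a nonzero constant (0.25) → Zeros: none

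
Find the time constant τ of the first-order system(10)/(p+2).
First-order system: τ = -1/pole. Pole = -2. τ = -1/(-2) = 0.5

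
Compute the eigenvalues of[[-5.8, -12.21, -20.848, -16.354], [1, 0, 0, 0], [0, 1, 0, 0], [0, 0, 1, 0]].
Eigenvalues solve det(λI - A) = 0.
Characteristic polynomial: λ^4 + 5.8*λ^3 + 12.21*λ^2 + 20.848*λ + 16.354 = 0.
Factor: (λ + 3.7)(λ + 1.3)(λ^2 + 0.8*λ + 3.4) = 0.
Roots: -0.4 + 1.8j, -0.4 - 1.8j, -1.3, -3.7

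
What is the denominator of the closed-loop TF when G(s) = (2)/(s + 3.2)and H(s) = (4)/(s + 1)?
Characteristic poly = G_den * H_den + G_num * H_num = (s^2 + 4.2*s + 3.2) + (8) = s^2 + 4.2*s + 11.2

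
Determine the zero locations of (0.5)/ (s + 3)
Numerator is a nonzero constant (0.5) → Zeros: none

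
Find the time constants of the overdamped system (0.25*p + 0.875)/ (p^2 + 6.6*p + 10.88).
Overdamped: real poles at -3.4, -3.2. τ = -1/pole → τ₁ = 0.2941, τ₂ = 0.3125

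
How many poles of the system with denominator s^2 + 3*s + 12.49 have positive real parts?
Poles: -1.5 + 3.2j, -1.5 - 3.2j. RHP poles (Re>0): 0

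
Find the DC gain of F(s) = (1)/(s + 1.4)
DC gain = F(0) = num(0)/den(0) = 1/1.4 = 0.7143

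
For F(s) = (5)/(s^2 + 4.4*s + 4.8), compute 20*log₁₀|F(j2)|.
Substitute s = j*2: F(j2) = 0.0512295 - 0.563525j.
|F(j2)| = sqrt(Re² + Im²) = 0.5658.
20*log₁₀(0.5658) = -4.95 dB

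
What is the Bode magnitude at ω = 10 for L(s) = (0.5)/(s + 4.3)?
Substitute s = j*10: L(j10) = 0.018145 - 0.0421977j.
|L(j10)| = sqrt(Re² + Im²) = 0.04593.
20*log₁₀(0.04593) = -26.76 dB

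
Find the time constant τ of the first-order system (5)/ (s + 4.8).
First-order system: τ = -1/pole. Pole = -4.8. τ = -1/(-4.8) = 0.2083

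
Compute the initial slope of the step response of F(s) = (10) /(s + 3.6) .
IVT: y'(0⁺) = lim_{s→∞} s²·Y(s) = lim_{s→∞} s·F(s).
deg(num) = 0, deg(den) = 1, relative degree = 1, so s·F(s) → (leading num)/(leading den) = 10/1 = 10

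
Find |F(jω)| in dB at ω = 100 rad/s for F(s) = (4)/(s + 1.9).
Substitute s = j*100: F(j100) = 0.000759726 - 0.0399856j.
|F(j100)| = sqrt(Re² + Im²) = 0.03999.
20*log₁₀(0.03999) = -27.96 dB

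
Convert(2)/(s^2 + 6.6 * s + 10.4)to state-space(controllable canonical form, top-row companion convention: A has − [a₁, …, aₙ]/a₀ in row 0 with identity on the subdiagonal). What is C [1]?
Reachable canonical form: C = numerator coefficients (right-aligned, zero-padded to length n).
num = 2, C = [[0, 2]].
C[1] = 2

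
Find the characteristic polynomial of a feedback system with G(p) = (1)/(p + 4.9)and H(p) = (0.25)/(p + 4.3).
Characteristic poly = G_den * H_den + G_num * H_num = (p^2 + 9.2*p + 21.07) + (0.25) = p^2 + 9.2*p + 21.32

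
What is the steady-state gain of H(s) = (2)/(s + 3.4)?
DC gain = H(0) = num(0)/den(0) = 2/3.4 = 0.5882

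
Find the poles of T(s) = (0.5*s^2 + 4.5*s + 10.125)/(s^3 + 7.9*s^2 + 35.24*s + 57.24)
Set denominator = 0: s^3 + 7.9*s^2 + 35.24*s + 57.24 = (s + 2.7)(s^2 + 5.2*s + 21.2) = 0 → Poles: -2.6 + 3.8j, -2.6 - 3.8j, -2.7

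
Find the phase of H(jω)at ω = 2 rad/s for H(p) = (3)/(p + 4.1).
Substitute p = j*2: H(j2) = 0.591062 - 0.288323j.
∠H(j2) = atan2(Im, Re) = atan2(-0.288323, 0.591062) = -26.00°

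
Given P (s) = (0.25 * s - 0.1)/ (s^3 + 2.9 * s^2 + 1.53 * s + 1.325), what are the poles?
Set denominator = 0: s^3 + 2.9*s^2 + 1.53*s + 1.325 = (s + 2.5)(s^2 + 0.4*s + 0.53) = 0 → Poles: -0.2 + 0.7j, -0.2 - 0.7j, -2.5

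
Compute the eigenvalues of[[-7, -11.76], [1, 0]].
Eigenvalues solve det(λI - A) = 0.
Characteristic polynomial: λ^2 + 7*λ + 11.76 = 0.
Factor: (λ + 2.8)(λ + 4.2) = 0.
Roots: -2.8, -4.2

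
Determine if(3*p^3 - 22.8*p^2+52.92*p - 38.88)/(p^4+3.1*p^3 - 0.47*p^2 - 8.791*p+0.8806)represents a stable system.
Denominator: p^4 + 3.1*p^3 - 0.47*p^2 - 8.791*p + 0.8806 = (p - 1.4)(p - 0.1)(p^2 + 4.6*p + 6.29). Poles: -2.3 + 1j, -2.3 - 1j, 0.1, 1.4. All Re(p)<0: No (unstable)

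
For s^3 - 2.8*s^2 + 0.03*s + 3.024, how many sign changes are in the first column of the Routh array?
Routh array:
s^3: [1, 0.03]; s^2: [-2.8, 3.024]; s^1: [1.11]; s^0: [3.024]
First column: [1, -2.8, 1.11, 3.024]. Sign changes = 2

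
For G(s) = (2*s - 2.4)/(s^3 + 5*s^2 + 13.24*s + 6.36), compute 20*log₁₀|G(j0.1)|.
Substitute s = j*0.1: G(j0.1) = -0.357967 + 0.10675j.
|G(j0.1)| = sqrt(Re² + Im²) = 0.3735.
20*log₁₀(0.3735) = -8.55 dB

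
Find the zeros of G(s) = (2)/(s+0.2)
Numerator is a nonzero constant (2) → Zeros: none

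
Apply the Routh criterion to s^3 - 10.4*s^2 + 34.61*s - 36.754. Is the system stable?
Routh array:
s^3: [1, 34.61]; s^2: [-10.4, -36.754]; s^1: [31.076]; s^0: [-36.754]
First column: [1, -10.4, 31.076, -36.754]. Sign changes = 3.
No, unstable (3 RHP root(s))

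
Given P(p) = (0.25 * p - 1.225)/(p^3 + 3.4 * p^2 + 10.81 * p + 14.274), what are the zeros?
Set numerator = 0: 0.25*p - 1.225 = 0 → Zeros: 4.9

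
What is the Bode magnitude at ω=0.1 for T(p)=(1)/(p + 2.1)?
Substitute p = j*0.1: T(j0.1) = 0.475113 - 0.0226244j.
|T(j0.1)| = sqrt(Re² + Im²) = 0.4757.
20*log₁₀(0.4757) = -6.45 dB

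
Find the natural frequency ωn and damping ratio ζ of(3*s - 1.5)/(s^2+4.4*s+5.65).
Underdamped: complex pole -2.2 + 0.9j. ωn = |pole| = 2.377, ζ = -Re(pole)/ωn = 0.9255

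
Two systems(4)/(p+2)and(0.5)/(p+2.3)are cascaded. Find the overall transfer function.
Series: H = H₁ · H₂ = (n₁·n₂)/(d₁·d₂).
Num: n₁·n₂ = 2. Den: d₁·d₂ = p^2 + 4.3*p + 4.6.
H(p) = (2)/(p^2 + 4.3*p + 4.6)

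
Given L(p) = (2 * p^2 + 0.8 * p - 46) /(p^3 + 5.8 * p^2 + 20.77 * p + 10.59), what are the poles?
Set denominator = 0: p^3 + 5.8*p^2 + 20.77*p + 10.59 = (p + 0.6)(p^2 + 5.2*p + 17.65) = 0 → Poles: -0.6, -2.6 + 3.3j, -2.6 - 3.3j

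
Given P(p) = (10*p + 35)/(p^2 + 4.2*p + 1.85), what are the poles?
Set denominator = 0: p^2 + 4.2*p + 1.85 = (p + 0.5)(p + 3.7) = 0 → Poles: -0.5, -3.7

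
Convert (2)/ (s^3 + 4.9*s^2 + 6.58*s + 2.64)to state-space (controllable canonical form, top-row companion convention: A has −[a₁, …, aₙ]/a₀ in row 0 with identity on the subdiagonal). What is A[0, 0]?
Reachable canonical form for den = s^3 + 4.9*s^2 + 6.58*s + 2.64: top row of A = -[a₁,a₂,...,aₙ]/a₀, ones on the subdiagonal, zeros elsewhere.
A = [[-4.9, -6.58, -2.64], [1, 0, 0], [0, 1, 0]].
A[0,0] = -4.9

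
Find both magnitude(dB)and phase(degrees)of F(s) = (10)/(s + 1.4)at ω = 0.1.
Substitute s = j*0.1: F(j0.1) = 7.1066 - 0.507614j.
|F| = 20*log₁₀(sqrt(Re²+Im²)) = 17.06 dB.
∠F = atan2(Im, Re) = -4.09°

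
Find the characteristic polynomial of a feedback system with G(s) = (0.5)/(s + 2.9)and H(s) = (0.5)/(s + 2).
Characteristic poly = G_den * H_den + G_num * H_num = (s^2 + 4.9*s + 5.8) + (0.25) = s^2 + 4.9*s + 6.05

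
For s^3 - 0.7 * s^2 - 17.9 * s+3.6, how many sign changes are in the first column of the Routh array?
Routh array:
s^3: [1, -17.9]; s^2: [-0.7, 3.6]; s^1: [-12.7571]; s^0: [3.6]
First column: [1, -0.7, -12.7571, 3.6]. Sign changes = 2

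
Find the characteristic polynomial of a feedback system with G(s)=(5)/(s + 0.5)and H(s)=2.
Characteristic poly = G_den * H_den + G_num * H_num = (s + 0.5) + (10) = s + 10.5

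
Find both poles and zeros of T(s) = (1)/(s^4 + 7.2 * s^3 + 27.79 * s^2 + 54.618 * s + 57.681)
Set denominator = 0: s^4 + 7.2*s^3 + 27.79*s^2 + 54.618*s + 57.681 = (s^2 + 3*s + 7.54)(s^2 + 4.2*s + 7.65) = 0 → Poles: -1.5 + 2.3j, -1.5 - 2.3j, -2.1 + 1.8j, -2.1 - 1.8j
Numerator is a nonzero constant (1) → Zeros: none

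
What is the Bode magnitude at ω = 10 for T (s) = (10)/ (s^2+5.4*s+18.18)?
Substitute s = j*10: T(j10) = -0.0851359 - 0.0561885j.
|T(j10)| = sqrt(Re² + Im²) = 0.102.
20*log₁₀(0.102) = -19.83 dB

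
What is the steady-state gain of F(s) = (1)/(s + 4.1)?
DC gain = F(0) = num(0)/den(0) = 1/4.1 = 0.2439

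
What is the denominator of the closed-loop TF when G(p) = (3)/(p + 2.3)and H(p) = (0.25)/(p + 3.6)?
Characteristic poly = G_den * H_den + G_num * H_num = (p^2 + 5.9*p + 8.28) + (0.75) = p^2 + 5.9*p + 9.03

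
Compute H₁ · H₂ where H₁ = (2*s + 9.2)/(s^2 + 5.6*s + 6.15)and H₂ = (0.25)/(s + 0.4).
Series: H = H₁ · H₂ = (n₁·n₂)/(d₁·d₂).
Num: n₁·n₂ = 0.5*s + 2.3. Den: d₁·d₂ = s^3 + 6*s^2 + 8.39*s + 2.46.
H(s) = (0.5*s + 2.3)/(s^3 + 6*s^2 + 8.39*s + 2.46)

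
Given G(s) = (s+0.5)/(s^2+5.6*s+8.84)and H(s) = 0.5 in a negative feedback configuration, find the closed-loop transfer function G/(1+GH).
Closed-loop T = G/(1+GH).
Numerator: G_num * H_den = s + 0.5.
Denominator: G_den * H_den + G_num * H_num = (s^2 + 5.6*s + 8.84) + (0.5*s + 0.25) = s^2 + 6.1*s + 9.09.
T(s) = (s + 0.5)/(s^2 + 6.1*s + 9.09)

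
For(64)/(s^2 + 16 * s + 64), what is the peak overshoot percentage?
Standard form: ωn²/(s²+2ζωn·s+ωn²) → ωn = 8, ζ = 1.
ζ ≥ 1, so the response is non-oscillatory: peak overshoot = 0%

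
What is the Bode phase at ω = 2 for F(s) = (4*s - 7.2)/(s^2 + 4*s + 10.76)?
Substitute s = j*2: F(j2) = 0.13973 + 1.01807j.
∠F(j2) = atan2(Im, Re) = atan2(1.01807, 0.13973) = 82.19°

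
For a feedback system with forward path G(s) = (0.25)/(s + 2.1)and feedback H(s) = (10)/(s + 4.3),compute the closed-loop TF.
Closed-loop T = G/(1+GH).
Numerator: G_num * H_den = 0.25*s + 1.075.
Denominator: G_den * H_den + G_num * H_num = (s^2 + 6.4*s + 9.03) + (2.5) = s^2 + 6.4*s + 11.53.
T(s) = (0.25*s + 1.075)/(s^2 + 6.4*s + 11.53)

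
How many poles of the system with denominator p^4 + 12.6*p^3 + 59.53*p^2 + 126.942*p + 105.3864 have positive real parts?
p^4 + 12.6*p^3 + 59.53*p^2 + 126.942*p + 105.3864 = (p + 4.2)(p + 3.6)(p^2 + 4.8*p + 6.97). Poles: -2.4 + 1.1j, -2.4 - 1.1j, -3.6, -4.2. RHP poles (Re>0): 0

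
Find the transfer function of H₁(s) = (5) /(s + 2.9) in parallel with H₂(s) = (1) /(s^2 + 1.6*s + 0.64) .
Parallel: H = H₁ + H₂ = (n₁·d₂ + n₂·d₁)/(d₁·d₂).
n₁·d₂ = 5*s^2 + 8*s + 3.2. n₂·d₁ = s + 2.9. Sum = 5*s^2 + 9*s + 6.1. d₁·d₂ = s^3 + 4.5*s^2 + 5.28*s + 1.856.
H(s) = (5*s^2 + 9*s + 6.1)/(s^3 + 4.5*s^2 + 5.28*s + 1.856)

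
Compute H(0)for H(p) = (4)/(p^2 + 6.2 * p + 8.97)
DC gain = H(0) = num(0)/den(0) = 4/8.97 = 0.4459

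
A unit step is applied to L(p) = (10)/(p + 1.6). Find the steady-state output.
FVT: lim_{t→∞} y(t) = lim_{p→0} p*Y(p) where Y(p) = L(p)/p.
= lim_{p→0} L(p) = L(0) = num(0)/den(0) = 10/1.6 = 6.25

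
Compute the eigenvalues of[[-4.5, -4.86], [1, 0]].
Eigenvalues solve det(λI - A) = 0.
Characteristic polynomial: λ^2 + 4.5*λ + 4.86 = 0.
Factor: (λ + 1.8)(λ + 2.7) = 0.
Roots: -1.8, -2.7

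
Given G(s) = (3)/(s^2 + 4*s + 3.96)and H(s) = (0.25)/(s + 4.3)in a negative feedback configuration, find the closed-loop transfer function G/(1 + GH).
Closed-loop T = G/(1+GH).
Numerator: G_num * H_den = 3*s + 12.9.
Denominator: G_den * H_den + G_num * H_num = (s^3 + 8.3*s^2 + 21.16*s + 17.028) + (0.75) = s^3 + 8.3*s^2 + 21.16*s + 17.778.
T(s) = (3*s + 12.9)/(s^3 + 8.3*s^2 + 21.16*s + 17.778)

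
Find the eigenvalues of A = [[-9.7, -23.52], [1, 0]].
Eigenvalues solve det(λI - A) = 0.
Characteristic polynomial: λ^2 + 9.7*λ + 23.52 = 0.
Factor: (λ + 4.8)(λ + 4.9) = 0.
Roots: -4.8, -4.9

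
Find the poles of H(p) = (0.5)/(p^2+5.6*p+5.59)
Set denominator = 0: p^2 + 5.6*p + 5.59 = (p + 4.3)(p + 1.3) = 0 → Poles: -1.3, -4.3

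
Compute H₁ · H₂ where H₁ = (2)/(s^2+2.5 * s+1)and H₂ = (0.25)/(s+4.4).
Series: H = H₁ · H₂ = (n₁·n₂)/(d₁·d₂).
Num: n₁·n₂ = 0.5. Den: d₁·d₂ = s^3 + 6.9*s^2 + 12*s + 4.4.
H(s) = (0.5)/(s^3 + 6.9*s^2 + 12*s + 4.4)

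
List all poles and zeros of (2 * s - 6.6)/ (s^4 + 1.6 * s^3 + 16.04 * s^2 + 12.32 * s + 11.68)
Set denominator = 0: s^4 + 1.6*s^3 + 16.04*s^2 + 12.32*s + 11.68 = (s^2 + 0.8*s + 0.8)(s^2 + 0.8*s + 14.6) = 0 → Poles: -0.4 + 0.8j, -0.4 + 3.8j, -0.4 - 0.8j, -0.4 - 3.8j
Set numerator = 0: 2*s - 6.6 = 0 → Zeros: 3.3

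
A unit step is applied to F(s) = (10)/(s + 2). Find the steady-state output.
FVT: lim_{t→∞} y(t) = lim_{s→0} s*Y(s) where Y(s) = F(s)/s.
= lim_{s→0} F(s) = F(0) = num(0)/den(0) = 10/2 = 5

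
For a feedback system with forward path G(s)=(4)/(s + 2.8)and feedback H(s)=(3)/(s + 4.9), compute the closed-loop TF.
Closed-loop T = G/(1+GH).
Numerator: G_num * H_den = 4*s + 19.6.
Denominator: G_den * H_den + G_num * H_num = (s^2 + 7.7*s + 13.72) + (12) = s^2 + 7.7*s + 25.72.
T(s) = (4*s + 19.6)/(s^2 + 7.7*s + 25.72)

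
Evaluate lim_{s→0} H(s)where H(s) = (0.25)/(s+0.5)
DC gain = H(0) = num(0)/den(0) = 0.25/0.5 = 0.5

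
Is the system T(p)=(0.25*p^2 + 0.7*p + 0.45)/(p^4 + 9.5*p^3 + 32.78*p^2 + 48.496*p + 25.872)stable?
Denominator: p^4 + 9.5*p^3 + 32.78*p^2 + 48.496*p + 25.872 = (p + 2.8)(p + 1.4)(p + 3.3)(p + 2). Poles: -1.4, -2, -2.8, -3.3. All Re(p)<0: Yes (stable)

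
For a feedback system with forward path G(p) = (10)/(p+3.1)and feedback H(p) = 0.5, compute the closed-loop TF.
Closed-loop T = G/(1+GH).
Numerator: G_num * H_den = 10.
Denominator: G_den * H_den + G_num * H_num = (p + 3.1) + (5) = p + 8.1.
T(p) = (10)/(p + 8.1)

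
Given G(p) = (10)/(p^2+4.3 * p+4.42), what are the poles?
Set denominator = 0: p^2 + 4.3*p + 4.42 = (p + 2.6)(p + 1.7) = 0 → Poles: -1.7, -2.6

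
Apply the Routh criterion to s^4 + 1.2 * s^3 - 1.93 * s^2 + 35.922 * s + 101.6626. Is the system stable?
Routh array:
s^4: [1, -1.93, 101.6626]; s^3: [1.2, 35.922]; s^2: [-31.865, 101.6626]; s^1: [39.7505]; s^0: [101.6626]
First column: [1, 1.2, -31.865, 39.7505, 101.6626]. Sign changes = 2.
No, unstable (2 RHP root(s))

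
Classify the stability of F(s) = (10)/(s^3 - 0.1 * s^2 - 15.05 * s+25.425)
Denominator: s^3 - 0.1*s^2 - 15.05*s + 25.425 = (s + 4.5)(s^2 - 4.6*s + 5.65). Poles: -4.5, 2.3 + 0.6j, 2.3 - 0.6j. Unstable (2 pole(s) in RHP)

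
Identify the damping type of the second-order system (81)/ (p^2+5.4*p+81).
Standard form: ωn²/(p²+2ζωn·p+ωn²) gives ωn=9, ζ=0.3.
Underdamped (ζ = 0.3 < 1)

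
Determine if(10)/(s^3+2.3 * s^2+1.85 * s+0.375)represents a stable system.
Denominator: s^3 + 2.3*s^2 + 1.85*s + 0.375 = (s + 0.3)(s^2 + 2*s + 1.25). Poles: -0.3, -1 + 0.5j, -1 - 0.5j. All Re(p)<0: Yes (stable)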